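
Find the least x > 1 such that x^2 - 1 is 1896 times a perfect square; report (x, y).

First expand sqrt(1896) as a continued fraction. With x_i = (sqrt(1896) + m_i)/d_i and (m_0, d_0) = (0, 1): a_0 = floor(sqrt(1896)) = 43, since 43^2 = 1849 <= 1896 < 1936 = 44^2.
Iterate m_{i+1} = d_i*a_i - m_i, d_{i+1} = (1896 - m_{i+1}^2)/d_i, a_{i+1} = floor((a_0 + m_{i+1})/d_{i+1}):
  m_1 = 1*43 - 0 = 43, d_1 = (1896 - 43^2)/1 = 47/1 = 47, a_1 = floor((43 + 43)/47) = 1.
  m_2 = 47*1 - 43 = 4, d_2 = (1896 - 4^2)/47 = 1880/47 = 40, a_2 = floor((43 + 4)/40) = 1.
  m_3 = 40*1 - 4 = 36, d_3 = (1896 - 36^2)/40 = 600/40 = 15, a_3 = floor((43 + 36)/15) = 5.
  m_4 = 15*5 - 36 = 39, d_4 = (1896 - 39^2)/15 = 375/15 = 25, a_4 = floor((43 + 39)/25) = 3.
  m_5 = 25*3 - 39 = 36, d_5 = (1896 - 36^2)/25 = 600/25 = 24, a_5 = floor((43 + 36)/24) = 3.
  m_6 = 24*3 - 36 = 36, d_6 = (1896 - 36^2)/24 = 600/24 = 25, a_6 = floor((43 + 36)/25) = 3.
  m_7 = 25*3 - 36 = 39, d_7 = (1896 - 39^2)/25 = 375/25 = 15, a_7 = floor((43 + 39)/15) = 5.
  m_8 = 15*5 - 39 = 36, d_8 = (1896 - 36^2)/15 = 600/15 = 40, a_8 = floor((43 + 36)/40) = 1.
  m_9 = 40*1 - 36 = 4, d_9 = (1896 - 4^2)/40 = 1880/40 = 47, a_9 = floor((43 + 4)/47) = 1.
  m_10 = 47*1 - 4 = 43, d_10 = (1896 - 43^2)/47 = 47/47 = 1, a_10 = floor((43 + 43)/1) = 86.
  m_11 = 1*86 - 43 = 43, d_11 = (1896 - 43^2)/1 = 47/1 = 47: (m_11, d_11) = (m_1, d_1) = (43, 47), so from here the quotients repeat a_1, ..., a_10; the period length is 10.
So sqrt(1896) = [43; (1, 1, 5, 3, 3, 3, 5, 1, 1, 86)] with period length k = 10.
k is even, so the fundamental solution of x^2 - 1896y^2 = 1 is (p_{k-1}, q_{k-1}) = (p_9, q_9); compute convergents through index 9.
Convergents (p_i = a_i*p_{i-1} + p_{i-2}, q_i = a_i*q_{i-1} + q_{i-2} with p_{-2}=0, p_{-1}=1, q_{-2}=1, q_{-1}=0):
  i=0: a_0=43, p_0 = 43*1 + 0 = 43, q_0 = 43*0 + 1 = 1.
  i=1: a_1=1, p_1 = 1*43 + 1 = 44, q_1 = 1*1 + 0 = 1.
  i=2: a_2=1, p_2 = 1*44 + 43 = 87, q_2 = 1*1 + 1 = 2.
  i=3: a_3=5, p_3 = 5*87 + 44 = 479, q_3 = 5*2 + 1 = 11.
  i=4: a_4=3, p_4 = 3*479 + 87 = 1524, q_4 = 3*11 + 2 = 35.
  i=5: a_5=3, p_5 = 3*1524 + 479 = 5051, q_5 = 3*35 + 11 = 116.
  i=6: a_6=3, p_6 = 3*5051 + 1524 = 16677, q_6 = 3*116 + 35 = 383.
  i=7: a_7=5, p_7 = 5*16677 + 5051 = 88436, q_7 = 5*383 + 116 = 2031.
  i=8: a_8=1, p_8 = 1*88436 + 16677 = 105113, q_8 = 1*2031 + 383 = 2414.
  i=9: a_9=1, p_9 = 1*105113 + 88436 = 193549, q_9 = 1*2414 + 2031 = 4445.
Check: 193549^2 - 1896*4445^2 = 37461215401 - 37461215400 = 1, so (x, y) = (193549, 4445) solves the equation, and by the theorem it is the least positive solution.

(x, y) = (193549, 4445)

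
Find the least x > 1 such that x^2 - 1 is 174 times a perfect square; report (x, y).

(x, y) = (1451, 110)

First expand sqrt(174) as a continued fraction. With x_i = (sqrt(174) + m_i)/d_i and (m_0, d_0) = (0, 1): a_0 = floor(sqrt(174)) = 13, since 13^2 = 169 <= 174 < 196 = 14^2.
Iterate m_{i+1} = d_i*a_i - m_i, d_{i+1} = (174 - m_{i+1}^2)/d_i, a_{i+1} = floor((a_0 + m_{i+1})/d_{i+1}):
  m_1 = 1*13 - 0 = 13, d_1 = (174 - 13^2)/1 = 5/1 = 5, a_1 = floor((13 + 13)/5) = 5.
  m_2 = 5*5 - 13 = 12, d_2 = (174 - 12^2)/5 = 30/5 = 6, a_2 = floor((13 + 12)/6) = 4.
  m_3 = 6*4 - 12 = 12, d_3 = (174 - 12^2)/6 = 30/6 = 5, a_3 = floor((13 + 12)/5) = 5.
  m_4 = 5*5 - 12 = 13, d_4 = (174 - 13^2)/5 = 5/5 = 1, a_4 = floor((13 + 13)/1) = 26.
  m_5 = 1*26 - 13 = 13, d_5 = (174 - 13^2)/1 = 5/1 = 5: (m_5, d_5) = (m_1, d_1) = (13, 5), so from here the quotients repeat a_1, ..., a_4; the period length is 4.
So sqrt(174) = [13; (5, 4, 5, 26)] with period length k = 4.
k is even, so the fundamental solution of x^2 - 174y^2 = 1 is (p_{k-1}, q_{k-1}) = (p_3, q_3); compute convergents through index 3.
Convergents (p_i = a_i*p_{i-1} + p_{i-2}, q_i = a_i*q_{i-1} + q_{i-2} with p_{-2}=0, p_{-1}=1, q_{-2}=1, q_{-1}=0):
  i=0: a_0=13, p_0 = 13*1 + 0 = 13, q_0 = 13*0 + 1 = 1.
  i=1: a_1=5, p_1 = 5*13 + 1 = 66, q_1 = 5*1 + 0 = 5.
  i=2: a_2=4, p_2 = 4*66 + 13 = 277, q_2 = 4*5 + 1 = 21.
  i=3: a_3=5, p_3 = 5*277 + 66 = 1451, q_3 = 5*21 + 5 = 110.
Check: 1451^2 - 174*110^2 = 2105401 - 2105400 = 1, so (x, y) = (1451, 110) solves the equation, and by the theorem it is the least positive solution.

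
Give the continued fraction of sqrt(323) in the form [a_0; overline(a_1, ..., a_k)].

Write x_i = (sqrt(323) + m_i)/d_i with (m_0, d_0) = (0, 1). a_0 = floor(sqrt(323)) = 17, since 17^2 = 289 <= 323 < 324 = 18^2.
Iterate m_{i+1} = d_i*a_i - m_i, d_{i+1} = (323 - m_{i+1}^2)/d_i, a_{i+1} = floor((a_0 + m_{i+1})/d_{i+1}):
  m_1 = 1*17 - 0 = 17, d_1 = (323 - 17^2)/1 = 34/1 = 34, a_1 = floor((17 + 17)/34) = 1.
  m_2 = 34*1 - 17 = 17, d_2 = (323 - 17^2)/34 = 34/34 = 1, a_2 = floor((17 + 17)/1) = 34.
  m_3 = 1*34 - 17 = 17, d_3 = (323 - 17^2)/1 = 34/1 = 34: (m_3, d_3) = (m_1, d_1) = (17, 34), so from here the quotients repeat a_1, a_2; the period length is 2.
Hence the expansion of sqrt(323) is a_0 = 17 followed by the repeating block 1, 34 (period 2).

[17; overline(1, 34)]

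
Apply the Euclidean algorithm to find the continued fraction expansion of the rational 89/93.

[0; 1, 22, 4]

Run the Euclidean algorithm on 89 and 93; the successive quotients are the partial quotients a_0, a_1, ... (each step inverts the fractional part left over by the previous one):
  89 = 0*93 + 89, so a_0 = 0.
  93 = 1*89 + 4, so a_1 = 1.
  89 = 22*4 + 1, so a_2 = 22.
  4 = 4*1 + 0, so a_3 = 4.
The remainder reaches 0 after 4 divisions, so the expansion has 4 partial quotients, read off in order.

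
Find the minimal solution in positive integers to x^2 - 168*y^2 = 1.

First expand sqrt(168) as a continued fraction. With x_i = (sqrt(168) + m_i)/d_i and (m_0, d_0) = (0, 1): a_0 = floor(sqrt(168)) = 12, since 12^2 = 144 <= 168 < 169 = 13^2.
Iterate m_{i+1} = d_i*a_i - m_i, d_{i+1} = (168 - m_{i+1}^2)/d_i, a_{i+1} = floor((a_0 + m_{i+1})/d_{i+1}):
  m_1 = 1*12 - 0 = 12, d_1 = (168 - 12^2)/1 = 24/1 = 24, a_1 = floor((12 + 12)/24) = 1.
  m_2 = 24*1 - 12 = 12, d_2 = (168 - 12^2)/24 = 24/24 = 1, a_2 = floor((12 + 12)/1) = 24.
  m_3 = 1*24 - 12 = 12, d_3 = (168 - 12^2)/1 = 24/1 = 24: (m_3, d_3) = (m_1, d_1) = (12, 24), so from here the quotients repeat a_1, a_2; the period length is 2.
So sqrt(168) = [12; (1, 24)] with period length k = 2.
k is even, so the fundamental solution of x^2 - 168y^2 = 1 is (p_{k-1}, q_{k-1}) = (p_1, q_1); compute convergents through index 1.
Convergents (p_i = a_i*p_{i-1} + p_{i-2}, q_i = a_i*q_{i-1} + q_{i-2} with p_{-2}=0, p_{-1}=1, q_{-2}=1, q_{-1}=0):
  i=0: a_0=12, p_0 = 12*1 + 0 = 12, q_0 = 12*0 + 1 = 1.
  i=1: a_1=1, p_1 = 1*12 + 1 = 13, q_1 = 1*1 + 0 = 1.
Check: 13^2 - 168*1^2 = 169 - 168 = 1, so (x, y) = (13, 1) solves the equation, and by the theorem it is the least positive solution.

(x, y) = (13, 1)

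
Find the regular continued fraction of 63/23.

Run the Euclidean algorithm on 63 and 23; the successive quotients are the partial quotients a_0, a_1, ... (each step inverts the fractional part left over by the previous one):
  63 = 2*23 + 17, so a_0 = 2.
  23 = 1*17 + 6, so a_1 = 1.
  17 = 2*6 + 5, so a_2 = 2.
  6 = 1*5 + 1, so a_3 = 1.
  5 = 5*1 + 0, so a_4 = 5.
The remainder reaches 0 after 5 divisions, so the expansion has 5 partial quotients, read off in order.

[2; 1, 2, 1, 5]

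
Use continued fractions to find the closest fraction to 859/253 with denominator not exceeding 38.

Expand x = 859/253 as a continued fraction with the Euclidean algorithm:
  859 = 3*253 + 100, so a_0 = 3.
  253 = 2*100 + 53, so a_1 = 2.
  100 = 1*53 + 47, so a_2 = 1.
  53 = 1*47 + 6, so a_3 = 1.
  47 = 7*6 + 5, so a_4 = 7.
  6 = 1*5 + 1, so a_5 = 1.
  5 = 5*1 + 0, so a_6 = 5.
so x = [3; 2, 1, 1, 7, 1, 5].
Convergents (p_i = a_i*p_{i-1} + p_{i-2}, q_i = a_i*q_{i-1} + q_{i-2} with p_{-2}=0, p_{-1}=1, q_{-2}=1, q_{-1}=0), until the denominator exceeds 38:
  i=0: a_0=3, p_0 = 3*1 + 0 = 3, q_0 = 3*0 + 1 = 1.
  i=1: a_1=2, p_1 = 2*3 + 1 = 7, q_1 = 2*1 + 0 = 2.
  i=2: a_2=1, p_2 = 1*7 + 3 = 10, q_2 = 1*2 + 1 = 3.
  i=3: a_3=1, p_3 = 1*10 + 7 = 17, q_3 = 1*3 + 2 = 5.
  i=4: a_4=7, p_4 = 7*17 + 10 = 129, q_4 = 7*5 + 3 = 38.
  i=5: a_5=1, p_5 = 1*129 + 17 = 146, q_5 = 1*38 + 5 = 43.
q_5 = 43 > 38, so the last convergent with denominator <= 38 is p_4/q_4 = 129/38.
The closest fraction with denominator <= 38 is either p_4/q_4 or the intermediate fraction (k*p_4 + p_3)/(k*q_4 + q_3) with the largest k >= 1 whose denominator stays <= 38; these approach x as k grows, and every other convergent or intermediate fraction in range is farther away.
Largest k: floor((38 - q_3)/q_4) = floor((38 - 5)/38) = 0.
Since k = 0, no intermediate fraction beyond p_4/q_4 has denominator <= 38, so the convergent 129/38 is the closest (its error is |859*38 - 129*253|/(253*38) = 5/9614).

129/38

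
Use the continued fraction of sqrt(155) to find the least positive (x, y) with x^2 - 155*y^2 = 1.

First expand sqrt(155) as a continued fraction. With x_i = (sqrt(155) + m_i)/d_i and (m_0, d_0) = (0, 1): a_0 = floor(sqrt(155)) = 12, since 12^2 = 144 <= 155 < 169 = 13^2.
Iterate m_{i+1} = d_i*a_i - m_i, d_{i+1} = (155 - m_{i+1}^2)/d_i, a_{i+1} = floor((a_0 + m_{i+1})/d_{i+1}):
  m_1 = 1*12 - 0 = 12, d_1 = (155 - 12^2)/1 = 11/1 = 11, a_1 = floor((12 + 12)/11) = 2.
  m_2 = 11*2 - 12 = 10, d_2 = (155 - 10^2)/11 = 55/11 = 5, a_2 = floor((12 + 10)/5) = 4.
  m_3 = 5*4 - 10 = 10, d_3 = (155 - 10^2)/5 = 55/5 = 11, a_3 = floor((12 + 10)/11) = 2.
  m_4 = 11*2 - 10 = 12, d_4 = (155 - 12^2)/11 = 11/11 = 1, a_4 = floor((12 + 12)/1) = 24.
  m_5 = 1*24 - 12 = 12, d_5 = (155 - 12^2)/1 = 11/1 = 11: (m_5, d_5) = (m_1, d_1) = (12, 11), so from here the quotients repeat a_1, ..., a_4; the period length is 4.
So sqrt(155) = [12; (2, 4, 2, 24)] with period length k = 4.
k is even, so the fundamental solution of x^2 - 155y^2 = 1 is (p_{k-1}, q_{k-1}) = (p_3, q_3); compute convergents through index 3.
Convergents (p_i = a_i*p_{i-1} + p_{i-2}, q_i = a_i*q_{i-1} + q_{i-2} with p_{-2}=0, p_{-1}=1, q_{-2}=1, q_{-1}=0):
  i=0: a_0=12, p_0 = 12*1 + 0 = 12, q_0 = 12*0 + 1 = 1.
  i=1: a_1=2, p_1 = 2*12 + 1 = 25, q_1 = 2*1 + 0 = 2.
  i=2: a_2=4, p_2 = 4*25 + 12 = 112, q_2 = 4*2 + 1 = 9.
  i=3: a_3=2, p_3 = 2*112 + 25 = 249, q_3 = 2*9 + 2 = 20.
Check: 249^2 - 155*20^2 = 62001 - 62000 = 1, so (x, y) = (249, 20) solves the equation, and by the theorem it is the least positive solution.

(x, y) = (249, 20)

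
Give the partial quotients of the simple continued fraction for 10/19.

Run the Euclidean algorithm on 10 and 19; the successive quotients are the partial quotients a_0, a_1, ... (each step inverts the fractional part left over by the previous one):
  10 = 0*19 + 10, so a_0 = 0.
  19 = 1*10 + 9, so a_1 = 1.
  10 = 1*9 + 1, so a_2 = 1.
  9 = 9*1 + 0, so a_3 = 9.
The remainder reaches 0 after 4 divisions, so the expansion has 4 partial quotients, read off in order.

[0; 1, 1, 9]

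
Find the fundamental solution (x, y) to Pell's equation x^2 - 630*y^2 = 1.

First expand sqrt(630) as a continued fraction. With x_i = (sqrt(630) + m_i)/d_i and (m_0, d_0) = (0, 1): a_0 = floor(sqrt(630)) = 25, since 25^2 = 625 <= 630 < 676 = 26^2.
Iterate m_{i+1} = d_i*a_i - m_i, d_{i+1} = (630 - m_{i+1}^2)/d_i, a_{i+1} = floor((a_0 + m_{i+1})/d_{i+1}):
  m_1 = 1*25 - 0 = 25, d_1 = (630 - 25^2)/1 = 5/1 = 5, a_1 = floor((25 + 25)/5) = 10.
  m_2 = 5*10 - 25 = 25, d_2 = (630 - 25^2)/5 = 5/5 = 1, a_2 = floor((25 + 25)/1) = 50.
  m_3 = 1*50 - 25 = 25, d_3 = (630 - 25^2)/1 = 5/1 = 5: (m_3, d_3) = (m_1, d_1) = (25, 5), so from here the quotients repeat a_1, a_2; the period length is 2.
So sqrt(630) = [25; (10, 50)] with period length k = 2.
k is even, so the fundamental solution of x^2 - 630y^2 = 1 is (p_{k-1}, q_{k-1}) = (p_1, q_1); compute convergents through index 1.
Convergents (p_i = a_i*p_{i-1} + p_{i-2}, q_i = a_i*q_{i-1} + q_{i-2} with p_{-2}=0, p_{-1}=1, q_{-2}=1, q_{-1}=0):
  i=0: a_0=25, p_0 = 25*1 + 0 = 25, q_0 = 25*0 + 1 = 1.
  i=1: a_1=10, p_1 = 10*25 + 1 = 251, q_1 = 10*1 + 0 = 10.
Check: 251^2 - 630*10^2 = 63001 - 63000 = 1, so (x, y) = (251, 10) solves the equation, and by the theorem it is the least positive solution.

(x, y) = (251, 10)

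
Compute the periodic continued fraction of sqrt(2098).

[45; (1, 4, 9, 1, 44, 1, 9, 4, 1, 90)]

Write x_i = (sqrt(2098) + m_i)/d_i with (m_0, d_0) = (0, 1). a_0 = floor(sqrt(2098)) = 45, since 45^2 = 2025 <= 2098 < 2116 = 46^2.
Iterate m_{i+1} = d_i*a_i - m_i, d_{i+1} = (2098 - m_{i+1}^2)/d_i, a_{i+1} = floor((a_0 + m_{i+1})/d_{i+1}):
  m_1 = 1*45 - 0 = 45, d_1 = (2098 - 45^2)/1 = 73/1 = 73, a_1 = floor((45 + 45)/73) = 1.
  m_2 = 73*1 - 45 = 28, d_2 = (2098 - 28^2)/73 = 1314/73 = 18, a_2 = floor((45 + 28)/18) = 4.
  m_3 = 18*4 - 28 = 44, d_3 = (2098 - 44^2)/18 = 162/18 = 9, a_3 = floor((45 + 44)/9) = 9.
  m_4 = 9*9 - 44 = 37, d_4 = (2098 - 37^2)/9 = 729/9 = 81, a_4 = floor((45 + 37)/81) = 1.
  m_5 = 81*1 - 37 = 44, d_5 = (2098 - 44^2)/81 = 162/81 = 2, a_5 = floor((45 + 44)/2) = 44.
  m_6 = 2*44 - 44 = 44, d_6 = (2098 - 44^2)/2 = 162/2 = 81, a_6 = floor((45 + 44)/81) = 1.
  m_7 = 81*1 - 44 = 37, d_7 = (2098 - 37^2)/81 = 729/81 = 9, a_7 = floor((45 + 37)/9) = 9.
  m_8 = 9*9 - 37 = 44, d_8 = (2098 - 44^2)/9 = 162/9 = 18, a_8 = floor((45 + 44)/18) = 4.
  m_9 = 18*4 - 44 = 28, d_9 = (2098 - 28^2)/18 = 1314/18 = 73, a_9 = floor((45 + 28)/73) = 1.
  m_10 = 73*1 - 28 = 45, d_10 = (2098 - 45^2)/73 = 73/73 = 1, a_10 = floor((45 + 45)/1) = 90.
  m_11 = 1*90 - 45 = 45, d_11 = (2098 - 45^2)/1 = 73/1 = 73: (m_11, d_11) = (m_1, d_1) = (45, 73), so from here the quotients repeat a_1, ..., a_10; the period length is 10.
Hence the expansion of sqrt(2098) is a_0 = 45 followed by the repeating block 1, 4, 9, 1, 44, 1, 9, 4, 1, 90 (period 10).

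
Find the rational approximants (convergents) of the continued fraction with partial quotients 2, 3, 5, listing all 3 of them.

2/1, 7/3, 37/16

Using the convergent recurrence p_i = a_i*p_{i-1} + p_{i-2}, q_i = a_i*q_{i-1} + q_{i-2} with p_{-2}=0, p_{-1}=1, q_{-2}=1, q_{-1}=0:
  i=0: a_0=2, p_0 = 2*1 + 0 = 2, q_0 = 2*0 + 1 = 1.
  i=1: a_1=3, p_1 = 3*2 + 1 = 7, q_1 = 3*1 + 0 = 3.
  i=2: a_2=5, p_2 = 5*7 + 2 = 37, q_2 = 5*3 + 1 = 16.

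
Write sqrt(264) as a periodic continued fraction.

Write x_i = (sqrt(264) + m_i)/d_i with (m_0, d_0) = (0, 1). a_0 = floor(sqrt(264)) = 16, since 16^2 = 256 <= 264 < 289 = 17^2.
Iterate m_{i+1} = d_i*a_i - m_i, d_{i+1} = (264 - m_{i+1}^2)/d_i, a_{i+1} = floor((a_0 + m_{i+1})/d_{i+1}):
  m_1 = 1*16 - 0 = 16, d_1 = (264 - 16^2)/1 = 8/1 = 8, a_1 = floor((16 + 16)/8) = 4.
  m_2 = 8*4 - 16 = 16, d_2 = (264 - 16^2)/8 = 8/8 = 1, a_2 = floor((16 + 16)/1) = 32.
  m_3 = 1*32 - 16 = 16, d_3 = (264 - 16^2)/1 = 8/1 = 8: (m_3, d_3) = (m_1, d_1) = (16, 8), so from here the quotients repeat a_1, a_2; the period length is 2.
Hence the expansion of sqrt(264) is a_0 = 16 followed by the repeating block 4, 32 (period 2).

[16; (4, 32)]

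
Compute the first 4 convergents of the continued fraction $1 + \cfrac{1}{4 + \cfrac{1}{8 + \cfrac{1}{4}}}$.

Using the convergent recurrence p_i = a_i*p_{i-1} + p_{i-2}, q_i = a_i*q_{i-1} + q_{i-2} with p_{-2}=0, p_{-1}=1, q_{-2}=1, q_{-1}=0:
  i=0: a_0=1, p_0 = 1*1 + 0 = 1, q_0 = 1*0 + 1 = 1.
  i=1: a_1=4, p_1 = 4*1 + 1 = 5, q_1 = 4*1 + 0 = 4.
  i=2: a_2=8, p_2 = 8*5 + 1 = 41, q_2 = 8*4 + 1 = 33.
  i=3: a_3=4, p_3 = 4*41 + 5 = 169, q_3 = 4*33 + 4 = 136.

1/1, 5/4, 41/33, 169/136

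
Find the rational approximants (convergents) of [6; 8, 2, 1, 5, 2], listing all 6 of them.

6/1, 49/8, 104/17, 153/25, 869/142, 1891/309

Using the convergent recurrence p_i = a_i*p_{i-1} + p_{i-2}, q_i = a_i*q_{i-1} + q_{i-2} with p_{-2}=0, p_{-1}=1, q_{-2}=1, q_{-1}=0:
  i=0: a_0=6, p_0 = 6*1 + 0 = 6, q_0 = 6*0 + 1 = 1.
  i=1: a_1=8, p_1 = 8*6 + 1 = 49, q_1 = 8*1 + 0 = 8.
  i=2: a_2=2, p_2 = 2*49 + 6 = 104, q_2 = 2*8 + 1 = 17.
  i=3: a_3=1, p_3 = 1*104 + 49 = 153, q_3 = 1*17 + 8 = 25.
  i=4: a_4=5, p_4 = 5*153 + 104 = 869, q_4 = 5*25 + 17 = 142.
  i=5: a_5=2, p_5 = 2*869 + 153 = 1891, q_5 = 2*142 + 25 = 309.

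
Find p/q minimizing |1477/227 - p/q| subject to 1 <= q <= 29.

13/2

Expand x = 1477/227 as a continued fraction with the Euclidean algorithm:
  1477 = 6*227 + 115, so a_0 = 6.
  227 = 1*115 + 112, so a_1 = 1.
  115 = 1*112 + 3, so a_2 = 1.
  112 = 37*3 + 1, so a_3 = 37.
  3 = 3*1 + 0, so a_4 = 3.
so x = [6; 1, 1, 37, 3].
Convergents (p_i = a_i*p_{i-1} + p_{i-2}, q_i = a_i*q_{i-1} + q_{i-2} with p_{-2}=0, p_{-1}=1, q_{-2}=1, q_{-1}=0), until the denominator exceeds 29:
  i=0: a_0=6, p_0 = 6*1 + 0 = 6, q_0 = 6*0 + 1 = 1.
  i=1: a_1=1, p_1 = 1*6 + 1 = 7, q_1 = 1*1 + 0 = 1.
  i=2: a_2=1, p_2 = 1*7 + 6 = 13, q_2 = 1*1 + 1 = 2.
  i=3: a_3=37, p_3 = 37*13 + 7 = 488, q_3 = 37*2 + 1 = 75.
q_3 = 75 > 29, so the last convergent with denominator <= 29 is p_2/q_2 = 13/2.
The closest fraction with denominator <= 29 is either p_2/q_2 or the intermediate fraction (k*p_2 + p_1)/(k*q_2 + q_1) with the largest k >= 1 whose denominator stays <= 29; these approach x as k grows, and every other convergent or intermediate fraction in range is farther away.
Largest k: floor((29 - q_1)/q_2) = floor((29 - 1)/2) = 14.
That gives (14*13 + 7)/(14*2 + 1) = 189/29.
Compare the errors: |x - 13/2| = |1477*2 - 13*227|/(227*2) = 3/454, and |x - 189/29| = |1477*29 - 189*227|/(227*29) = 70/6583.
Cross-multiplying, 3*6583 = 19749 < 31780 = 70*454, so 3/454 is smaller: the convergent 13/2 is closer to x than 189/29.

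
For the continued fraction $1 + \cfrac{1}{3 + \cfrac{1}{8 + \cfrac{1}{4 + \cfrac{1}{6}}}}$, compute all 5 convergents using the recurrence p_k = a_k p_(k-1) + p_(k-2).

Using the convergent recurrence p_i = a_i*p_{i-1} + p_{i-2}, q_i = a_i*q_{i-1} + q_{i-2} with p_{-2}=0, p_{-1}=1, q_{-2}=1, q_{-1}=0:
  i=0: a_0=1, p_0 = 1*1 + 0 = 1, q_0 = 1*0 + 1 = 1.
  i=1: a_1=3, p_1 = 3*1 + 1 = 4, q_1 = 3*1 + 0 = 3.
  i=2: a_2=8, p_2 = 8*4 + 1 = 33, q_2 = 8*3 + 1 = 25.
  i=3: a_3=4, p_3 = 4*33 + 4 = 136, q_3 = 4*25 + 3 = 103.
  i=4: a_4=6, p_4 = 6*136 + 33 = 849, q_4 = 6*103 + 25 = 643.

1/1, 4/3, 33/25, 136/103, 849/643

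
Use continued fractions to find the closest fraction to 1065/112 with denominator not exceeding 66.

Expand x = 1065/112 as a continued fraction with the Euclidean algorithm:
  1065 = 9*112 + 57, so a_0 = 9.
  112 = 1*57 + 55, so a_1 = 1.
  57 = 1*55 + 2, so a_2 = 1.
  55 = 27*2 + 1, so a_3 = 27.
  2 = 2*1 + 0, so a_4 = 2.
so x = [9; 1, 1, 27, 2].
Convergents (p_i = a_i*p_{i-1} + p_{i-2}, q_i = a_i*q_{i-1} + q_{i-2} with p_{-2}=0, p_{-1}=1, q_{-2}=1, q_{-1}=0), until the denominator exceeds 66:
  i=0: a_0=9, p_0 = 9*1 + 0 = 9, q_0 = 9*0 + 1 = 1.
  i=1: a_1=1, p_1 = 1*9 + 1 = 10, q_1 = 1*1 + 0 = 1.
  i=2: a_2=1, p_2 = 1*10 + 9 = 19, q_2 = 1*1 + 1 = 2.
  i=3: a_3=27, p_3 = 27*19 + 10 = 523, q_3 = 27*2 + 1 = 55.
  i=4: a_4=2, p_4 = 2*523 + 19 = 1065, q_4 = 2*55 + 2 = 112.
q_4 = 112 > 66, so the last convergent with denominator <= 66 is p_3/q_3 = 523/55.
The closest fraction with denominator <= 66 is either p_3/q_3 or the intermediate fraction (k*p_3 + p_2)/(k*q_3 + q_2) with the largest k >= 1 whose denominator stays <= 66; these approach x as k grows, and every other convergent or intermediate fraction in range is farther away.
Largest k: floor((66 - q_2)/q_3) = floor((66 - 2)/55) = 1.
That gives (1*523 + 19)/(1*55 + 2) = 542/57.
Compare the errors: |x - 523/55| = |1065*55 - 523*112|/(112*55) = 1/6160, and |x - 542/57| = |1065*57 - 542*112|/(112*57) = 1/6384.
Cross-multiplying, 1*6160 = 6160 < 6384 = 1*6384, so 1/6384 is smaller: the intermediate fraction 542/57 is closer to x than 523/55.

542/57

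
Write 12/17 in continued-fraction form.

[0; 1, 2, 2, 2]

Run the Euclidean algorithm on 12 and 17; the successive quotients are the partial quotients a_0, a_1, ... (each step inverts the fractional part left over by the previous one):
  12 = 0*17 + 12, so a_0 = 0.
  17 = 1*12 + 5, so a_1 = 1.
  12 = 2*5 + 2, so a_2 = 2.
  5 = 2*2 + 1, so a_3 = 2.
  2 = 2*1 + 0, so a_4 = 2.
The remainder reaches 0 after 5 divisions, so the expansion has 5 partial quotients, read off in order.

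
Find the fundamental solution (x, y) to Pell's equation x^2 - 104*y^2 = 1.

First expand sqrt(104) as a continued fraction. With x_i = (sqrt(104) + m_i)/d_i and (m_0, d_0) = (0, 1): a_0 = floor(sqrt(104)) = 10, since 10^2 = 100 <= 104 < 121 = 11^2.
Iterate m_{i+1} = d_i*a_i - m_i, d_{i+1} = (104 - m_{i+1}^2)/d_i, a_{i+1} = floor((a_0 + m_{i+1})/d_{i+1}):
  m_1 = 1*10 - 0 = 10, d_1 = (104 - 10^2)/1 = 4/1 = 4, a_1 = floor((10 + 10)/4) = 5.
  m_2 = 4*5 - 10 = 10, d_2 = (104 - 10^2)/4 = 4/4 = 1, a_2 = floor((10 + 10)/1) = 20.
  m_3 = 1*20 - 10 = 10, d_3 = (104 - 10^2)/1 = 4/1 = 4: (m_3, d_3) = (m_1, d_1) = (10, 4), so from here the quotients repeat a_1, a_2; the period length is 2.
So sqrt(104) = [10; (5, 20)] with period length k = 2.
k is even, so the fundamental solution of x^2 - 104y^2 = 1 is (p_{k-1}, q_{k-1}) = (p_1, q_1); compute convergents through index 1.
Convergents (p_i = a_i*p_{i-1} + p_{i-2}, q_i = a_i*q_{i-1} + q_{i-2} with p_{-2}=0, p_{-1}=1, q_{-2}=1, q_{-1}=0):
  i=0: a_0=10, p_0 = 10*1 + 0 = 10, q_0 = 10*0 + 1 = 1.
  i=1: a_1=5, p_1 = 5*10 + 1 = 51, q_1 = 5*1 + 0 = 5.
Check: 51^2 - 104*5^2 = 2601 - 2600 = 1, so (x, y) = (51, 5) solves the equation, and by the theorem it is the least positive solution.

(x, y) = (51, 5)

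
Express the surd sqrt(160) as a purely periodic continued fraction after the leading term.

[12; (1, 1, 1, 5, 1, 1, 1, 24)]

Write x_i = (sqrt(160) + m_i)/d_i with (m_0, d_0) = (0, 1). a_0 = floor(sqrt(160)) = 12, since 12^2 = 144 <= 160 < 169 = 13^2.
Iterate m_{i+1} = d_i*a_i - m_i, d_{i+1} = (160 - m_{i+1}^2)/d_i, a_{i+1} = floor((a_0 + m_{i+1})/d_{i+1}):
  m_1 = 1*12 - 0 = 12, d_1 = (160 - 12^2)/1 = 16/1 = 16, a_1 = floor((12 + 12)/16) = 1.
  m_2 = 16*1 - 12 = 4, d_2 = (160 - 4^2)/16 = 144/16 = 9, a_2 = floor((12 + 4)/9) = 1.
  m_3 = 9*1 - 4 = 5, d_3 = (160 - 5^2)/9 = 135/9 = 15, a_3 = floor((12 + 5)/15) = 1.
  m_4 = 15*1 - 5 = 10, d_4 = (160 - 10^2)/15 = 60/15 = 4, a_4 = floor((12 + 10)/4) = 5.
  m_5 = 4*5 - 10 = 10, d_5 = (160 - 10^2)/4 = 60/4 = 15, a_5 = floor((12 + 10)/15) = 1.
  m_6 = 15*1 - 10 = 5, d_6 = (160 - 5^2)/15 = 135/15 = 9, a_6 = floor((12 + 5)/9) = 1.
  m_7 = 9*1 - 5 = 4, d_7 = (160 - 4^2)/9 = 144/9 = 16, a_7 = floor((12 + 4)/16) = 1.
  m_8 = 16*1 - 4 = 12, d_8 = (160 - 12^2)/16 = 16/16 = 1, a_8 = floor((12 + 12)/1) = 24.
  m_9 = 1*24 - 12 = 12, d_9 = (160 - 12^2)/1 = 16/1 = 16: (m_9, d_9) = (m_1, d_1) = (12, 16), so from here the quotients repeat a_1, ..., a_8; the period length is 8.
Hence the expansion of sqrt(160) is a_0 = 12 followed by the repeating block 1, 1, 1, 5, 1, 1, 1, 24 (period 8).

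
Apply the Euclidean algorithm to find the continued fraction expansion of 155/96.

Run the Euclidean algorithm on 155 and 96; the successive quotients are the partial quotients a_0, a_1, ... (each step inverts the fractional part left over by the previous one):
  155 = 1*96 + 59, so a_0 = 1.
  96 = 1*59 + 37, so a_1 = 1.
  59 = 1*37 + 22, so a_2 = 1.
  37 = 1*22 + 15, so a_3 = 1.
  22 = 1*15 + 7, so a_4 = 1.
  15 = 2*7 + 1, so a_5 = 2.
  7 = 7*1 + 0, so a_6 = 7.
The remainder reaches 0 after 7 divisions, so the expansion has 7 partial quotients, read off in order.

[1; 1, 1, 1, 1, 2, 7]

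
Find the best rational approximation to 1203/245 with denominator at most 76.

329/67

Expand x = 1203/245 as a continued fraction with the Euclidean algorithm:
  1203 = 4*245 + 223, so a_0 = 4.
  245 = 1*223 + 22, so a_1 = 1.
  223 = 10*22 + 3, so a_2 = 10.
  22 = 7*3 + 1, so a_3 = 7.
  3 = 3*1 + 0, so a_4 = 3.
so x = [4; 1, 10, 7, 3].
Convergents (p_i = a_i*p_{i-1} + p_{i-2}, q_i = a_i*q_{i-1} + q_{i-2} with p_{-2}=0, p_{-1}=1, q_{-2}=1, q_{-1}=0), until the denominator exceeds 76:
  i=0: a_0=4, p_0 = 4*1 + 0 = 4, q_0 = 4*0 + 1 = 1.
  i=1: a_1=1, p_1 = 1*4 + 1 = 5, q_1 = 1*1 + 0 = 1.
  i=2: a_2=10, p_2 = 10*5 + 4 = 54, q_2 = 10*1 + 1 = 11.
  i=3: a_3=7, p_3 = 7*54 + 5 = 383, q_3 = 7*11 + 1 = 78.
q_3 = 78 > 76, so the last convergent with denominator <= 76 is p_2/q_2 = 54/11.
The closest fraction with denominator <= 76 is either p_2/q_2 or the intermediate fraction (k*p_2 + p_1)/(k*q_2 + q_1) with the largest k >= 1 whose denominator stays <= 76; these approach x as k grows, and every other convergent or intermediate fraction in range is farther away.
Largest k: floor((76 - q_1)/q_2) = floor((76 - 1)/11) = 6.
That gives (6*54 + 5)/(6*11 + 1) = 329/67.
Compare the errors: |x - 54/11| = |1203*11 - 54*245|/(245*11) = 3/2695, and |x - 329/67| = |1203*67 - 329*245|/(245*67) = 4/16415.
Cross-multiplying, 4*2695 = 10780 < 49245 = 3*16415, so 4/16415 is smaller: the intermediate fraction 329/67 is closer to x than 54/11.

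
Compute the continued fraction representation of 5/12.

Run the Euclidean algorithm on 5 and 12; the successive quotients are the partial quotients a_0, a_1, ... (each step inverts the fractional part left over by the previous one):
  5 = 0*12 + 5, so a_0 = 0.
  12 = 2*5 + 2, so a_1 = 2.
  5 = 2*2 + 1, so a_2 = 2.
  2 = 2*1 + 0, so a_3 = 2.
The remainder reaches 0 after 4 divisions, so the expansion has 4 partial quotients, read off in order.

[0; 2, 2, 2]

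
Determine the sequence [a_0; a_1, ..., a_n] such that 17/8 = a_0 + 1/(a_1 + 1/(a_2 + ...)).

[2; 8]

Run the Euclidean algorithm on 17 and 8; the successive quotients are the partial quotients a_0, a_1, ... (each step inverts the fractional part left over by the previous one):
  17 = 2*8 + 1, so a_0 = 2.
  8 = 8*1 + 0, so a_1 = 8.
The remainder reaches 0 after 2 divisions, so the expansion has 2 partial quotients, read off in order.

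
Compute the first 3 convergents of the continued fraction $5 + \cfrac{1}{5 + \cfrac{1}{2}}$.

Using the convergent recurrence p_i = a_i*p_{i-1} + p_{i-2}, q_i = a_i*q_{i-1} + q_{i-2} with p_{-2}=0, p_{-1}=1, q_{-2}=1, q_{-1}=0:
  i=0: a_0=5, p_0 = 5*1 + 0 = 5, q_0 = 5*0 + 1 = 1.
  i=1: a_1=5, p_1 = 5*5 + 1 = 26, q_1 = 5*1 + 0 = 5.
  i=2: a_2=2, p_2 = 2*26 + 5 = 57, q_2 = 2*5 + 1 = 11.

5/1, 26/5, 57/11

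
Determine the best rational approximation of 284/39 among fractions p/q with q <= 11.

Expand x = 284/39 as a continued fraction with the Euclidean algorithm:
  284 = 7*39 + 11, so a_0 = 7.
  39 = 3*11 + 6, so a_1 = 3.
  11 = 1*6 + 5, so a_2 = 1.
  6 = 1*5 + 1, so a_3 = 1.
  5 = 5*1 + 0, so a_4 = 5.
so x = [7; 3, 1, 1, 5].
Convergents (p_i = a_i*p_{i-1} + p_{i-2}, q_i = a_i*q_{i-1} + q_{i-2} with p_{-2}=0, p_{-1}=1, q_{-2}=1, q_{-1}=0), until the denominator exceeds 11:
  i=0: a_0=7, p_0 = 7*1 + 0 = 7, q_0 = 7*0 + 1 = 1.
  i=1: a_1=3, p_1 = 3*7 + 1 = 22, q_1 = 3*1 + 0 = 3.
  i=2: a_2=1, p_2 = 1*22 + 7 = 29, q_2 = 1*3 + 1 = 4.
  i=3: a_3=1, p_3 = 1*29 + 22 = 51, q_3 = 1*4 + 3 = 7.
  i=4: a_4=5, p_4 = 5*51 + 29 = 284, q_4 = 5*7 + 4 = 39.
q_4 = 39 > 11, so the last convergent with denominator <= 11 is p_3/q_3 = 51/7.
The closest fraction with denominator <= 11 is either p_3/q_3 or the intermediate fraction (k*p_3 + p_2)/(k*q_3 + q_2) with the largest k >= 1 whose denominator stays <= 11; these approach x as k grows, and every other convergent or intermediate fraction in range is farther away.
Largest k: floor((11 - q_2)/q_3) = floor((11 - 4)/7) = 1.
That gives (1*51 + 29)/(1*7 + 4) = 80/11.
Compare the errors: |x - 51/7| = |284*7 - 51*39|/(39*7) = 1/273, and |x - 80/11| = |284*11 - 80*39|/(39*11) = 4/429.
Cross-multiplying, 1*429 = 429 < 1092 = 4*273, so 1/273 is smaller: the convergent 51/7 is closer to x than 80/11.

51/7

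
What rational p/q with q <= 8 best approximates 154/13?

Expand x = 154/13 as a continued fraction with the Euclidean algorithm:
  154 = 11*13 + 11, so a_0 = 11.
  13 = 1*11 + 2, so a_1 = 1.
  11 = 5*2 + 1, so a_2 = 5.
  2 = 2*1 + 0, so a_3 = 2.
so x = [11; 1, 5, 2].
Convergents (p_i = a_i*p_{i-1} + p_{i-2}, q_i = a_i*q_{i-1} + q_{i-2} with p_{-2}=0, p_{-1}=1, q_{-2}=1, q_{-1}=0), until the denominator exceeds 8:
  i=0: a_0=11, p_0 = 11*1 + 0 = 11, q_0 = 11*0 + 1 = 1.
  i=1: a_1=1, p_1 = 1*11 + 1 = 12, q_1 = 1*1 + 0 = 1.
  i=2: a_2=5, p_2 = 5*12 + 11 = 71, q_2 = 5*1 + 1 = 6.
  i=3: a_3=2, p_3 = 2*71 + 12 = 154, q_3 = 2*6 + 1 = 13.
q_3 = 13 > 8, so the last convergent with denominator <= 8 is p_2/q_2 = 71/6.
The closest fraction with denominator <= 8 is either p_2/q_2 or the intermediate fraction (k*p_2 + p_1)/(k*q_2 + q_1) with the largest k >= 1 whose denominator stays <= 8; these approach x as k grows, and every other convergent or intermediate fraction in range is farther away.
Largest k: floor((8 - q_1)/q_2) = floor((8 - 1)/6) = 1.
That gives (1*71 + 12)/(1*6 + 1) = 83/7.
Compare the errors: |x - 71/6| = |154*6 - 71*13|/(13*6) = 1/78, and |x - 83/7| = |154*7 - 83*13|/(13*7) = 1/91.
Cross-multiplying, 1*78 = 78 < 91 = 1*91, so 1/91 is smaller: the intermediate fraction 83/7 is closer to x than 71/6.

83/7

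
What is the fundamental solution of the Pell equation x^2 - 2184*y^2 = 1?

First expand sqrt(2184) as a continued fraction. With x_i = (sqrt(2184) + m_i)/d_i and (m_0, d_0) = (0, 1): a_0 = floor(sqrt(2184)) = 46, since 46^2 = 2116 <= 2184 < 2209 = 47^2.
Iterate m_{i+1} = d_i*a_i - m_i, d_{i+1} = (2184 - m_{i+1}^2)/d_i, a_{i+1} = floor((a_0 + m_{i+1})/d_{i+1}):
  m_1 = 1*46 - 0 = 46, d_1 = (2184 - 46^2)/1 = 68/1 = 68, a_1 = floor((46 + 46)/68) = 1.
  m_2 = 68*1 - 46 = 22, d_2 = (2184 - 22^2)/68 = 1700/68 = 25, a_2 = floor((46 + 22)/25) = 2.
  m_3 = 25*2 - 22 = 28, d_3 = (2184 - 28^2)/25 = 1400/25 = 56, a_3 = floor((46 + 28)/56) = 1.
  m_4 = 56*1 - 28 = 28, d_4 = (2184 - 28^2)/56 = 1400/56 = 25, a_4 = floor((46 + 28)/25) = 2.
  m_5 = 25*2 - 28 = 22, d_5 = (2184 - 22^2)/25 = 1700/25 = 68, a_5 = floor((46 + 22)/68) = 1.
  m_6 = 68*1 - 22 = 46, d_6 = (2184 - 46^2)/68 = 68/68 = 1, a_6 = floor((46 + 46)/1) = 92.
  m_7 = 1*92 - 46 = 46, d_7 = (2184 - 46^2)/1 = 68/1 = 68: (m_7, d_7) = (m_1, d_1) = (46, 68), so from here the quotients repeat a_1, ..., a_6; the period length is 6.
So sqrt(2184) = [46; (1, 2, 1, 2, 1, 92)] with period length k = 6.
k is even, so the fundamental solution of x^2 - 2184y^2 = 1 is (p_{k-1}, q_{k-1}) = (p_5, q_5); compute convergents through index 5.
Convergents (p_i = a_i*p_{i-1} + p_{i-2}, q_i = a_i*q_{i-1} + q_{i-2} with p_{-2}=0, p_{-1}=1, q_{-2}=1, q_{-1}=0):
  i=0: a_0=46, p_0 = 46*1 + 0 = 46, q_0 = 46*0 + 1 = 1.
  i=1: a_1=1, p_1 = 1*46 + 1 = 47, q_1 = 1*1 + 0 = 1.
  i=2: a_2=2, p_2 = 2*47 + 46 = 140, q_2 = 2*1 + 1 = 3.
  i=3: a_3=1, p_3 = 1*140 + 47 = 187, q_3 = 1*3 + 1 = 4.
  i=4: a_4=2, p_4 = 2*187 + 140 = 514, q_4 = 2*4 + 3 = 11.
  i=5: a_5=1, p_5 = 1*514 + 187 = 701, q_5 = 1*11 + 4 = 15.
Check: 701^2 - 2184*15^2 = 491401 - 491400 = 1, so (x, y) = (701, 15) solves the equation, and by the theorem it is the least positive solution.

(x, y) = (701, 15)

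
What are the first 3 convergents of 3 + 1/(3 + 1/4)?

3/1, 10/3, 43/13

Using the convergent recurrence p_i = a_i*p_{i-1} + p_{i-2}, q_i = a_i*q_{i-1} + q_{i-2} with p_{-2}=0, p_{-1}=1, q_{-2}=1, q_{-1}=0:
  i=0: a_0=3, p_0 = 3*1 + 0 = 3, q_0 = 3*0 + 1 = 1.
  i=1: a_1=3, p_1 = 3*3 + 1 = 10, q_1 = 3*1 + 0 = 3.
  i=2: a_2=4, p_2 = 4*10 + 3 = 43, q_2 = 4*3 + 1 = 13.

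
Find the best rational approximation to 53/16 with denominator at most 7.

10/3

Expand x = 53/16 as a continued fraction with the Euclidean algorithm:
  53 = 3*16 + 5, so a_0 = 3.
  16 = 3*5 + 1, so a_1 = 3.
  5 = 5*1 + 0, so a_2 = 5.
so x = [3; 3, 5].
Convergents (p_i = a_i*p_{i-1} + p_{i-2}, q_i = a_i*q_{i-1} + q_{i-2} with p_{-2}=0, p_{-1}=1, q_{-2}=1, q_{-1}=0), until the denominator exceeds 7:
  i=0: a_0=3, p_0 = 3*1 + 0 = 3, q_0 = 3*0 + 1 = 1.
  i=1: a_1=3, p_1 = 3*3 + 1 = 10, q_1 = 3*1 + 0 = 3.
  i=2: a_2=5, p_2 = 5*10 + 3 = 53, q_2 = 5*3 + 1 = 16.
q_2 = 16 > 7, so the last convergent with denominator <= 7 is p_1/q_1 = 10/3.
The closest fraction with denominator <= 7 is either p_1/q_1 or the intermediate fraction (k*p_1 + p_0)/(k*q_1 + q_0) with the largest k >= 1 whose denominator stays <= 7; these approach x as k grows, and every other convergent or intermediate fraction in range is farther away.
Largest k: floor((7 - q_0)/q_1) = floor((7 - 1)/3) = 2.
That gives (2*10 + 3)/(2*3 + 1) = 23/7.
Compare the errors: |x - 10/3| = |53*3 - 10*16|/(16*3) = 1/48, and |x - 23/7| = |53*7 - 23*16|/(16*7) = 3/112.
Cross-multiplying, 1*112 = 112 < 144 = 3*48, so 1/48 is smaller: the convergent 10/3 is closer to x than 23/7.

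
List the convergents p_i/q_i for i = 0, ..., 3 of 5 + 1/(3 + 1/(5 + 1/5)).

5/1, 16/3, 85/16, 441/83

Using the convergent recurrence p_i = a_i*p_{i-1} + p_{i-2}, q_i = a_i*q_{i-1} + q_{i-2} with p_{-2}=0, p_{-1}=1, q_{-2}=1, q_{-1}=0:
  i=0: a_0=5, p_0 = 5*1 + 0 = 5, q_0 = 5*0 + 1 = 1.
  i=1: a_1=3, p_1 = 3*5 + 1 = 16, q_1 = 3*1 + 0 = 3.
  i=2: a_2=5, p_2 = 5*16 + 5 = 85, q_2 = 5*3 + 1 = 16.
  i=3: a_3=5, p_3 = 5*85 + 16 = 441, q_3 = 5*16 + 3 = 83.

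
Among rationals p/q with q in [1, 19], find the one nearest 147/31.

Expand x = 147/31 as a continued fraction with the Euclidean algorithm:
  147 = 4*31 + 23, so a_0 = 4.
  31 = 1*23 + 8, so a_1 = 1.
  23 = 2*8 + 7, so a_2 = 2.
  8 = 1*7 + 1, so a_3 = 1.
  7 = 7*1 + 0, so a_4 = 7.
so x = [4; 1, 2, 1, 7].
Convergents (p_i = a_i*p_{i-1} + p_{i-2}, q_i = a_i*q_{i-1} + q_{i-2} with p_{-2}=0, p_{-1}=1, q_{-2}=1, q_{-1}=0), until the denominator exceeds 19:
  i=0: a_0=4, p_0 = 4*1 + 0 = 4, q_0 = 4*0 + 1 = 1.
  i=1: a_1=1, p_1 = 1*4 + 1 = 5, q_1 = 1*1 + 0 = 1.
  i=2: a_2=2, p_2 = 2*5 + 4 = 14, q_2 = 2*1 + 1 = 3.
  i=3: a_3=1, p_3 = 1*14 + 5 = 19, q_3 = 1*3 + 1 = 4.
  i=4: a_4=7, p_4 = 7*19 + 14 = 147, q_4 = 7*4 + 3 = 31.
q_4 = 31 > 19, so the last convergent with denominator <= 19 is p_3/q_3 = 19/4.
The closest fraction with denominator <= 19 is either p_3/q_3 or the intermediate fraction (k*p_3 + p_2)/(k*q_3 + q_2) with the largest k >= 1 whose denominator stays <= 19; these approach x as k grows, and every other convergent or intermediate fraction in range is farther away.
Largest k: floor((19 - q_2)/q_3) = floor((19 - 3)/4) = 4.
That gives (4*19 + 14)/(4*4 + 3) = 90/19.
Compare the errors: |x - 19/4| = |147*4 - 19*31|/(31*4) = 1/124, and |x - 90/19| = |147*19 - 90*31|/(31*19) = 3/589.
Cross-multiplying, 3*124 = 372 < 589 = 1*589, so 3/589 is smaller: the intermediate fraction 90/19 is closer to x than 19/4.

90/19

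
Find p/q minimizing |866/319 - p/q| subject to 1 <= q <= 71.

19/7

Expand x = 866/319 as a continued fraction with the Euclidean algorithm:
  866 = 2*319 + 228, so a_0 = 2.
  319 = 1*228 + 91, so a_1 = 1.
  228 = 2*91 + 46, so a_2 = 2.
  91 = 1*46 + 45, so a_3 = 1.
  46 = 1*45 + 1, so a_4 = 1.
  45 = 45*1 + 0, so a_5 = 45.
so x = [2; 1, 2, 1, 1, 45].
Convergents (p_i = a_i*p_{i-1} + p_{i-2}, q_i = a_i*q_{i-1} + q_{i-2} with p_{-2}=0, p_{-1}=1, q_{-2}=1, q_{-1}=0), until the denominator exceeds 71:
  i=0: a_0=2, p_0 = 2*1 + 0 = 2, q_0 = 2*0 + 1 = 1.
  i=1: a_1=1, p_1 = 1*2 + 1 = 3, q_1 = 1*1 + 0 = 1.
  i=2: a_2=2, p_2 = 2*3 + 2 = 8, q_2 = 2*1 + 1 = 3.
  i=3: a_3=1, p_3 = 1*8 + 3 = 11, q_3 = 1*3 + 1 = 4.
  i=4: a_4=1, p_4 = 1*11 + 8 = 19, q_4 = 1*4 + 3 = 7.
  i=5: a_5=45, p_5 = 45*19 + 11 = 866, q_5 = 45*7 + 4 = 319.
q_5 = 319 > 71, so the last convergent with denominator <= 71 is p_4/q_4 = 19/7.
The closest fraction with denominator <= 71 is either p_4/q_4 or the intermediate fraction (k*p_4 + p_3)/(k*q_4 + q_3) with the largest k >= 1 whose denominator stays <= 71; these approach x as k grows, and every other convergent or intermediate fraction in range is farther away.
Largest k: floor((71 - q_3)/q_4) = floor((71 - 4)/7) = 9.
That gives (9*19 + 11)/(9*7 + 4) = 182/67.
Compare the errors: |x - 19/7| = |866*7 - 19*319|/(319*7) = 1/2233, and |x - 182/67| = |866*67 - 182*319|/(319*67) = 36/21373.
Cross-multiplying, 1*21373 = 21373 < 80388 = 36*2233, so 1/2233 is smaller: the convergent 19/7 is closer to x than 182/67.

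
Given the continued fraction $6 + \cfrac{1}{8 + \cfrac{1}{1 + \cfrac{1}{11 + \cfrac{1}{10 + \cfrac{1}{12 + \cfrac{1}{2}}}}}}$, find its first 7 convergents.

6/1, 49/8, 55/9, 654/107, 6595/1079, 79794/13055, 166183/27189

Using the convergent recurrence p_i = a_i*p_{i-1} + p_{i-2}, q_i = a_i*q_{i-1} + q_{i-2} with p_{-2}=0, p_{-1}=1, q_{-2}=1, q_{-1}=0:
  i=0: a_0=6, p_0 = 6*1 + 0 = 6, q_0 = 6*0 + 1 = 1.
  i=1: a_1=8, p_1 = 8*6 + 1 = 49, q_1 = 8*1 + 0 = 8.
  i=2: a_2=1, p_2 = 1*49 + 6 = 55, q_2 = 1*8 + 1 = 9.
  i=3: a_3=11, p_3 = 11*55 + 49 = 654, q_3 = 11*9 + 8 = 107.
  i=4: a_4=10, p_4 = 10*654 + 55 = 6595, q_4 = 10*107 + 9 = 1079.
  i=5: a_5=12, p_5 = 12*6595 + 654 = 79794, q_5 = 12*1079 + 107 = 13055.
  i=6: a_6=2, p_6 = 2*79794 + 6595 = 166183, q_6 = 2*13055 + 1079 = 27189.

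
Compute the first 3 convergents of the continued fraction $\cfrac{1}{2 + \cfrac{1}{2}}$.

0/1, 1/2, 2/5

Using the convergent recurrence p_i = a_i*p_{i-1} + p_{i-2}, q_i = a_i*q_{i-1} + q_{i-2} with p_{-2}=0, p_{-1}=1, q_{-2}=1, q_{-1}=0:
  i=0: a_0=0, p_0 = 0*1 + 0 = 0, q_0 = 0*0 + 1 = 1.
  i=1: a_1=2, p_1 = 2*0 + 1 = 1, q_1 = 2*1 + 0 = 2.
  i=2: a_2=2, p_2 = 2*1 + 0 = 2, q_2 = 2*2 + 1 = 5.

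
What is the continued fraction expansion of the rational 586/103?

Run the Euclidean algorithm on 586 and 103; the successive quotients are the partial quotients a_0, a_1, ... (each step inverts the fractional part left over by the previous one):
  586 = 5*103 + 71, so a_0 = 5.
  103 = 1*71 + 32, so a_1 = 1.
  71 = 2*32 + 7, so a_2 = 2.
  32 = 4*7 + 4, so a_3 = 4.
  7 = 1*4 + 3, so a_4 = 1.
  4 = 1*3 + 1, so a_5 = 1.
  3 = 3*1 + 0, so a_6 = 3.
The remainder reaches 0 after 7 divisions, so the expansion has 7 partial quotients, read off in order.

[5; 1, 2, 4, 1, 1, 3]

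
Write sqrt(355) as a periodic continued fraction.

Write x_i = (sqrt(355) + m_i)/d_i with (m_0, d_0) = (0, 1). a_0 = floor(sqrt(355)) = 18, since 18^2 = 324 <= 355 < 361 = 19^2.
Iterate m_{i+1} = d_i*a_i - m_i, d_{i+1} = (355 - m_{i+1}^2)/d_i, a_{i+1} = floor((a_0 + m_{i+1})/d_{i+1}):
  m_1 = 1*18 - 0 = 18, d_1 = (355 - 18^2)/1 = 31/1 = 31, a_1 = floor((18 + 18)/31) = 1.
  m_2 = 31*1 - 18 = 13, d_2 = (355 - 13^2)/31 = 186/31 = 6, a_2 = floor((18 + 13)/6) = 5.
  m_3 = 6*5 - 13 = 17, d_3 = (355 - 17^2)/6 = 66/6 = 11, a_3 = floor((18 + 17)/11) = 3.
  m_4 = 11*3 - 17 = 16, d_4 = (355 - 16^2)/11 = 99/11 = 9, a_4 = floor((18 + 16)/9) = 3.
  m_5 = 9*3 - 16 = 11, d_5 = (355 - 11^2)/9 = 234/9 = 26, a_5 = floor((18 + 11)/26) = 1.
  m_6 = 26*1 - 11 = 15, d_6 = (355 - 15^2)/26 = 130/26 = 5, a_6 = floor((18 + 15)/5) = 6.
  m_7 = 5*6 - 15 = 15, d_7 = (355 - 15^2)/5 = 130/5 = 26, a_7 = floor((18 + 15)/26) = 1.
  m_8 = 26*1 - 15 = 11, d_8 = (355 - 11^2)/26 = 234/26 = 9, a_8 = floor((18 + 11)/9) = 3.
  m_9 = 9*3 - 11 = 16, d_9 = (355 - 16^2)/9 = 99/9 = 11, a_9 = floor((18 + 16)/11) = 3.
  m_10 = 11*3 - 16 = 17, d_10 = (355 - 17^2)/11 = 66/11 = 6, a_10 = floor((18 + 17)/6) = 5.
  m_11 = 6*5 - 17 = 13, d_11 = (355 - 13^2)/6 = 186/6 = 31, a_11 = floor((18 + 13)/31) = 1.
  m_12 = 31*1 - 13 = 18, d_12 = (355 - 18^2)/31 = 31/31 = 1, a_12 = floor((18 + 18)/1) = 36.
  m_13 = 1*36 - 18 = 18, d_13 = (355 - 18^2)/1 = 31/1 = 31: (m_13, d_13) = (m_1, d_1) = (18, 31), so from here the quotients repeat a_1, ..., a_12; the period length is 12.
Hence the expansion of sqrt(355) is a_0 = 18 followed by the repeating block 1, 5, 3, 3, 1, 6, 1, 3, 3, 5, 1, 36 (period 12).

[18; (1, 5, 3, 3, 1, 6, 1, 3, 3, 5, 1, 36)]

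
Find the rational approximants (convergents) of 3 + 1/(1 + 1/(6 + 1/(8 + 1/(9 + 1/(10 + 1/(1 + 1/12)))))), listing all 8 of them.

Using the convergent recurrence p_i = a_i*p_{i-1} + p_{i-2}, q_i = a_i*q_{i-1} + q_{i-2} with p_{-2}=0, p_{-1}=1, q_{-2}=1, q_{-1}=0:
  i=0: a_0=3, p_0 = 3*1 + 0 = 3, q_0 = 3*0 + 1 = 1.
  i=1: a_1=1, p_1 = 1*3 + 1 = 4, q_1 = 1*1 + 0 = 1.
  i=2: a_2=6, p_2 = 6*4 + 3 = 27, q_2 = 6*1 + 1 = 7.
  i=3: a_3=8, p_3 = 8*27 + 4 = 220, q_3 = 8*7 + 1 = 57.
  i=4: a_4=9, p_4 = 9*220 + 27 = 2007, q_4 = 9*57 + 7 = 520.
  i=5: a_5=10, p_5 = 10*2007 + 220 = 20290, q_5 = 10*520 + 57 = 5257.
  i=6: a_6=1, p_6 = 1*20290 + 2007 = 22297, q_6 = 1*5257 + 520 = 5777.
  i=7: a_7=12, p_7 = 12*22297 + 20290 = 287854, q_7 = 12*5777 + 5257 = 74581.

3/1, 4/1, 27/7, 220/57, 2007/520, 20290/5257, 22297/5777, 287854/74581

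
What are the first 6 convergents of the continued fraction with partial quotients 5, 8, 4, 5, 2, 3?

5/1, 41/8, 169/33, 886/173, 1941/379, 6709/1310

Using the convergent recurrence p_i = a_i*p_{i-1} + p_{i-2}, q_i = a_i*q_{i-1} + q_{i-2} with p_{-2}=0, p_{-1}=1, q_{-2}=1, q_{-1}=0:
  i=0: a_0=5, p_0 = 5*1 + 0 = 5, q_0 = 5*0 + 1 = 1.
  i=1: a_1=8, p_1 = 8*5 + 1 = 41, q_1 = 8*1 + 0 = 8.
  i=2: a_2=4, p_2 = 4*41 + 5 = 169, q_2 = 4*8 + 1 = 33.
  i=3: a_3=5, p_3 = 5*169 + 41 = 886, q_3 = 5*33 + 8 = 173.
  i=4: a_4=2, p_4 = 2*886 + 169 = 1941, q_4 = 2*173 + 33 = 379.
  i=5: a_5=3, p_5 = 3*1941 + 886 = 6709, q_5 = 3*379 + 173 = 1310.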